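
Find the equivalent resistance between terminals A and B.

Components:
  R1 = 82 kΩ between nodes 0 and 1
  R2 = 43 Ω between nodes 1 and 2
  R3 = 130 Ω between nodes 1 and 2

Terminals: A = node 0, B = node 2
Reduce the network between node 0 (A) and node 2 (B) by series/parallel combination:
  Rp1 = R2 ‖ R3 (parallel, both between nodes 1 and 2) = 1/(1/43 + 1/130) = 32.31 Ω
  Rs1 = R1 + Rp1 (series, joined only at node 1) = 82000 + 32.31 = 82030 Ω
R_eq = 82.03 kΩ

Final answer: 82.03 kΩ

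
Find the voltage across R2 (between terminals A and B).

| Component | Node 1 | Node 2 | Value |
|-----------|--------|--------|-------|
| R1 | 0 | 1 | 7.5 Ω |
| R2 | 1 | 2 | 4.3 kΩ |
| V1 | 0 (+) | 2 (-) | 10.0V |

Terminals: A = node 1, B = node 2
R1 and R2 are in series across V1 (node 0 → node 1 → node 2), and the output A–B is taken across R2, so this is a voltage divider.
Series current: I = V1/(R1 + R2) = 10/(7.5 + 4300) = 10/4308 = 0.002322 A
V_R2 = I × R2 = V1 × R2/(R1 + R2) = 10 × 4300/4308 = 9.983 V

Final answer: 9.983 V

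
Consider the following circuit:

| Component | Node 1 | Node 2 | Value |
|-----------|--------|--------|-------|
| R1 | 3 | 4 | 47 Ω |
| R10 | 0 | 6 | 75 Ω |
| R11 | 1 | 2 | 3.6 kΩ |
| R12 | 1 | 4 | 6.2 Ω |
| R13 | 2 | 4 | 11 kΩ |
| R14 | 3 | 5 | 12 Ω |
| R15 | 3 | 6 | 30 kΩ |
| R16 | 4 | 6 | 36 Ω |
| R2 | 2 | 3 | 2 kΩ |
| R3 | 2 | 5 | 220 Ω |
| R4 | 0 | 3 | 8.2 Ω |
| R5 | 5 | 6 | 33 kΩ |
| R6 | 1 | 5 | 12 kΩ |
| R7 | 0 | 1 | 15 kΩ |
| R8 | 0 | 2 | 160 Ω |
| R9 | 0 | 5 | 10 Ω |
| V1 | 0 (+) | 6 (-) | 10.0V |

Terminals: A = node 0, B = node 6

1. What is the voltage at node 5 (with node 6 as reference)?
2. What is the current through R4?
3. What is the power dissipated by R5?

Nodal analysis, taking node 6 as the 0 V reference.
Source V1 fixes V_0 = 10 V.
KCL at each unknown node (sum of currents leaving = 0; resistances in Ω):
  Node 1: (V_1 - V_5)/12000 + (V_1 - 10)/15000 + (V_1 - V_2)/3600 + (V_1 - V_4)/6.2 = 0
  Node 2: (V_2 - V_3)/2000 + (V_2 - V_5)/220 + (V_2 - 10)/160 + (V_2 - V_1)/3600 + (V_2 - V_4)/11000 = 0
  Node 3: (V_3 - V_4)/47 + (V_3 - V_2)/2000 + (V_3 - 10)/8.2 + (V_3 - V_5)/12 + (V_3 - 0)/30000 = 0
  Node 4: (V_4 - V_3)/47 + (V_4 - V_1)/6.2 + (V_4 - V_2)/11000 + (V_4 - 0)/36 = 0
  Node 5: (V_5 - V_2)/220 + (V_5 - 0)/33000 + (V_5 - V_1)/12000 + (V_5 - 10)/10 + (V_5 - V_3)/12 = 0
Collecting terms (coefficients in siemens):
  0.1617·V_1 - 0.0002778·V_2 - 0.1613·V_4 - 0.00008333·V_5 = 0.0006667
  0.01166·V_2 - 0.0002778·V_1 - 0.0005·V_3 - 0.00009091·V_4 - 0.004545·V_5 = 0.0625
  0.2271·V_3 - 0.0005·V_2 - 0.02128·V_4 - 0.08333·V_5 = 1.22
  0.2104·V_4 - 0.1613·V_1 - 0.00009091·V_2 - 0.02128·V_3 = 0
  0.188·V_5 - 0.00008333·V_1 - 0.004545·V_2 - 0.08333·V_3 = 1
Solving these 5 simultaneous equations (Gaussian elimination) gives:
  V_1 = 4.122 V, V_2 = 9.665 V, V_3 = 9.333 V, V_4 = 4.107 V
  V_5 = 9.692 V
Part 1:
  Read off the nodal solution: V_5 = 9.692 V
Part 2:
  I_R4 = (V_0 - V_3)/R4 = (10 - 9.333)/8.2 = 0.08139 A
  Magnitude: I_R4 = 0.08139 A
Part 3:
  I_R5 = (V_5 - V_6)/R5 = (9.692 - 0)/33000 = 0.0002937 A
  P_R5 = I_R5² × R5 = (0.0002937)² × 33000 = 0.002846 W

Final answers:
1. V_5 = 9.692 V
2. I_R4 = 0.08139 A
3. P_R5 = 0.002846 W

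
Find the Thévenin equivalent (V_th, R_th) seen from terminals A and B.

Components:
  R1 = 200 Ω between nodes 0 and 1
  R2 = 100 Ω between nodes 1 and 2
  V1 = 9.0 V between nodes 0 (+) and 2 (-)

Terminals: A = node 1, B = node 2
Step 1 — V_th is the open-circuit voltage V_A - V_B (nothing connected across the terminals).
Nodal analysis, taking node 2 as the 0 V reference.
Source V1 fixes V_0 = 9 V.
KCL at each unknown node (sum of currents leaving = 0; resistances in Ω):
  Node 1: (V_1 - 9)/200 + (V_1 - 0)/100 = 0
Collecting terms: 0.015 × V_1 = 0.045  =>  V_1 = 3 V
V_th = V_1 - V_2 = 3 - 0 = 3 V
Step 2 — R_th: zero the source — replace V1 by a short circuit (node 2 merges into node 0) — and find the resistance seen between A (node 1) and B (node 0).
Reduce the network between node 1 (A) and node 0 (B) by series/parallel combination:
  Rp1 = R1 ‖ R2 (parallel, both between nodes 0 and 1) = 1/(1/200 + 1/100) = 66.67 Ω
R_th = 66.67 Ω

Final answer: V_th = 3 V, R_th = 66.67 Ω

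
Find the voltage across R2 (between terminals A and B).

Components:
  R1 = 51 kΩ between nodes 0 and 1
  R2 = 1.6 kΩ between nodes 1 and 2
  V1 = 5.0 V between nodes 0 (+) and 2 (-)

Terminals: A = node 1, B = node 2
R1 and R2 are in series across V1 (node 0 → node 1 → node 2), and the output A–B is taken across R2, so this is a voltage divider.
Series current: I = V1/(R1 + R2) = 5/(51000 + 1600) = 5/52600 = 0.00009506 A
V_R2 = I × R2 = V1 × R2/(R1 + R2) = 5 × 1600/52600 = 0.1521 V

Final answer: 0.1521 V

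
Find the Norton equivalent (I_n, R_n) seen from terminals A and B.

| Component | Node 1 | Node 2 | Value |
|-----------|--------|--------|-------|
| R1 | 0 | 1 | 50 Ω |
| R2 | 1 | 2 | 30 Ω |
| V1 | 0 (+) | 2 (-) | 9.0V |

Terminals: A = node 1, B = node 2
Find the Thévenin equivalent first; then I_n = V_th/R_th and R_n = R_th.
Step 1 — V_th is the open-circuit voltage V_A - V_B (nothing connected across the terminals).
Nodal analysis, taking node 2 as the 0 V reference.
Source V1 fixes V_0 = 9 V.
KCL at each unknown node (sum of currents leaving = 0; resistances in Ω):
  Node 1: (V_1 - 9)/50 + (V_1 - 0)/30 = 0
Collecting terms: 0.05333 × V_1 = 0.18  =>  V_1 = 3.375 V
V_th = V_1 - V_2 = 3.375 - 0 = 3.375 V
Step 2 — R_th: zero the source — replace V1 by a short circuit (node 2 merges into node 0) — and find the resistance seen between A (node 1) and B (node 0).
Reduce the network between node 1 (A) and node 0 (B) by series/parallel combination:
  Rp1 = R1 ‖ R2 (parallel, both between nodes 0 and 1) = 1/(1/50 + 1/30) = 18.75 Ω
R_th = 18.75 Ω
I_n = V_th/R_th = 3.375/18.75 = 0.18 A, and R_n = R_th = 18.75 Ω

Final answer: I_n = 0.18 A, R_n = 18.75 Ω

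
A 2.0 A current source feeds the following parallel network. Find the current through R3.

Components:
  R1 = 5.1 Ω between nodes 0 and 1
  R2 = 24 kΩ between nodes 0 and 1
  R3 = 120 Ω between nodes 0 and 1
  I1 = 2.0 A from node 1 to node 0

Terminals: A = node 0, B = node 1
All resistors sit directly between nodes 0 and 1, so they are in parallel and share one voltage V; the full source current 2 A splits among them.
1/R_par = 1/5.1 + 1/24000 + 1/120 = 0.2045 S  =>  R_par = 4.891 Ω
V = I × R_par = 2 × 4.891 = 9.782 V
I_R3 = V/R3 = 9.782/120 = 0.08152 A

Final answer: 0.08152 A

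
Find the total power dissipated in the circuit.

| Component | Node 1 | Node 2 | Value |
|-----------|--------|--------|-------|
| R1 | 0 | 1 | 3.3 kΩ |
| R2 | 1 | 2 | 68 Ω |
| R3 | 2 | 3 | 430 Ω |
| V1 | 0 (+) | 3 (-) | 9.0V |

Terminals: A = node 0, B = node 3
Nodal analysis, taking node 3 as the 0 V reference.
Source V1 fixes V_0 = 9 V.
KCL at each unknown node (sum of currents leaving = 0; resistances in Ω):
  Node 1: (V_1 - 9)/3300 + (V_1 - V_2)/68 = 0
  Node 2: (V_2 - V_1)/68 + (V_2 - 0)/430 = 0
Collecting terms (coefficients in siemens):
  0.01501·V_1 - 0.01471·V_2 = 0.002727
  0.01703·V_2 - 0.01471·V_1 = 0
Determinant D = (0.01501)(0.01703) - (-0.01471)(-0.01471) = 0.00003936
V_1 = [(0.002727)(0.01703) - (-0.01471)(0)]/D = 1.18 V
V_2 = [(0.01501)(0) - (0.002727)(-0.01471)]/D = 1.019 V
Power in each resistor, P = (ΔV)²/R:
  P_R1 = (9 - 1.18)²/3300 = 0.01853 W
  P_R2 = (1.18 - 1.019)²/68 = 0.0003818 W
  P_R3 = (1.019 - 0)²/430 = 0.002415 W
P_total = P_R1 + P_R2 + P_R3 = 0.02133 W

Final answer: 0.02133 W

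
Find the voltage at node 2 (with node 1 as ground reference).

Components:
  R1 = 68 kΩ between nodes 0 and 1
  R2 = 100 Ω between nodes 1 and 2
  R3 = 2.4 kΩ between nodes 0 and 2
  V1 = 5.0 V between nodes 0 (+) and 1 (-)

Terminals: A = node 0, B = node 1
Nodal analysis, taking node 1 as the 0 V reference.
Source V1 fixes V_0 = 5 V.
KCL at each unknown node (sum of currents leaving = 0; resistances in Ω):
  Node 2: (V_2 - 0)/100 + (V_2 - 5)/2400 = 0
Collecting terms: 0.01042 × V_2 = 0.002083  =>  V_2 = 0.2 V
The requested potential is V_2 = 0.2 V.

Final answer: V_2 = 0.2 V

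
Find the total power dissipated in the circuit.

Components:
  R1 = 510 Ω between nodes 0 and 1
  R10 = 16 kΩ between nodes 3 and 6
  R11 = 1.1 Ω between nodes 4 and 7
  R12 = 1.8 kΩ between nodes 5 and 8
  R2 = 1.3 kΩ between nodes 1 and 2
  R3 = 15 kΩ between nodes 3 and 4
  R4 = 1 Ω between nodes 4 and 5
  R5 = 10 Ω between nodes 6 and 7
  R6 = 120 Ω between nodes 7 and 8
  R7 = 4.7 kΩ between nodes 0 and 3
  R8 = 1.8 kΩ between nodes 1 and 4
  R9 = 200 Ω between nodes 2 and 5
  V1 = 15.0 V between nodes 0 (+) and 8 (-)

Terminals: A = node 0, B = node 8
Nodal analysis, taking node 8 as the 0 V reference.
Source V1 fixes V_0 = 15 V.
KCL at each unknown node (sum of currents leaving = 0; resistances in Ω):
  Node 1: (V_1 - 15)/510 + (V_1 - V_2)/1300 + (V_1 - V_4)/1800 = 0
  Node 2: (V_2 - V_1)/1300 + (V_2 - V_5)/200 = 0
  Node 3: (V_3 - V_4)/15000 + (V_3 - 15)/4700 + (V_3 - V_6)/16000 = 0
  Node 4: (V_4 - V_3)/15000 + (V_4 - V_5)/1 + (V_4 - V_1)/1800 + (V_4 - V_7)/1.1 = 0
  Node 5: (V_5 - V_4)/1 + (V_5 - V_2)/200 + (V_5 - 0)/1800 = 0
  Node 6: (V_6 - V_7)/10 + (V_6 - V_3)/16000 = 0
  Node 7: (V_7 - V_6)/10 + (V_7 - 0)/120 + (V_7 - V_4)/1.1 = 0
Collecting terms (coefficients in siemens):
  0.003286·V_1 - 0.0007692·V_2 - 0.0005556·V_4 = 0.02941
  0.005769·V_2 - 0.0007692·V_1 - 0.005·V_5 = 0
  0.0003419·V_3 - 0.00006667·V_4 - 0.0000625·V_6 = 0.003191
  1.91·V_4 - 0.0005556·V_1 - 0.00006667·V_3 - 1·V_5 - 0.9091·V_7 = 0
  1.006·V_5 - 0.005·V_2 - 1·V_4 = 0
  0.1001·V_6 - 0.0000625·V_3 - 0.1·V_7 = 0
  1.017·V_7 - 0.9091·V_4 - 0.1·V_6 = 0
Solving these 7 simultaneous equations (Gaussian elimination) gives:
  V_1 = 9.738 V, V_2 = 2.425 V, V_3 = 9.822 V, V_4 = 1.295 V
  V_5 = 1.3 V, V_6 = 1.289 V, V_7 = 1.284 V
Power in each resistor, P = (ΔV)²/R:
  P_R1 = (15 - 9.738)²/510 = 0.05428 W
  P_R2 = (9.738 - 2.425)²/1300 = 0.04115 W
  P_R3 = (9.822 - 1.295)²/15000 = 0.004847 W
  P_R4 = (1.295 - 1.3)²/1 = 0.00002405 W
  P_R5 = (1.289 - 1.284)²/10 = 0.000002844 W
  P_R6 = (1.284 - 0)²/120 = 0.01373 W
  P_R7 = (15 - 9.822)²/4700 = 0.005705 W
  P_R8 = (9.738 - 1.295)²/1800 = 0.03961 W
  P_R9 = (2.425 - 1.3)²/200 = 0.00633 W
  P_R10 = (9.822 - 1.289)²/16000 = 0.004551 W
  P_R11 = (1.295 - 1.284)²/1.1 = 0.0001136 W
  P_R12 = (1.3 - 0)²/1800 = 0.0009384 W
P_total = P_R1 + P_R2 + P_R3 + P_R4 + P_R5 + P_R6 + P_R7 + P_R8 + P_R9 + P_R10 + P_R11 + P_R12 = 0.1713 W

Final answer: 0.1713 W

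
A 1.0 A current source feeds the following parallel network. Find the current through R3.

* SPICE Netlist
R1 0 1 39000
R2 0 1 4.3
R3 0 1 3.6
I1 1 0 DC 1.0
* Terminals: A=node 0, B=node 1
All resistors sit directly between nodes 0 and 1, so they are in parallel and share one voltage V; the full source current 1 A splits among them.
1/R_par = 1/39000 + 1/4.3 + 1/3.6 = 0.5104 S  =>  R_par = 1.959 Ω
V = I × R_par = 1 × 1.959 = 1.959 V
I_R3 = V/R3 = 1.959/3.6 = 0.5443 A

Final answer: 0.5443 A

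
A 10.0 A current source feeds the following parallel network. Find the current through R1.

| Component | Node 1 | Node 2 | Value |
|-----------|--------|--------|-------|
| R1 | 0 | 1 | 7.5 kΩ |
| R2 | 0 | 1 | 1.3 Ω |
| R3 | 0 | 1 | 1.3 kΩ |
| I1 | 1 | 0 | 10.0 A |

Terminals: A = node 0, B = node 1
All resistors sit directly between nodes 0 and 1, so they are in parallel and share one voltage V; the full source current 10 A splits among them.
1/R_par = 1/7500 + 1/1.3 + 1/1300 = 0.7701 S  =>  R_par = 1.298 Ω
V = I × R_par = 10 × 1.298 = 12.98 V
I_R1 = V/R1 = 12.98/7500 = 0.001731 A

Final answer: 0.001731 A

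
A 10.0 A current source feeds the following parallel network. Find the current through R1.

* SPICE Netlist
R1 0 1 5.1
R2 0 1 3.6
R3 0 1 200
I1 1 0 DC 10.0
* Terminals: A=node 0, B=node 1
All resistors sit directly between nodes 0 and 1, so they are in parallel and share one voltage V; the full source current 10 A splits among them.
1/R_par = 1/5.1 + 1/3.6 + 1/200 = 0.4789 S  =>  R_par = 2.088 Ω
V = I × R_par = 10 × 2.088 = 20.88 V
I_R1 = V/R1 = 20.88/5.1 = 4.095 A

Final answer: 4.095 A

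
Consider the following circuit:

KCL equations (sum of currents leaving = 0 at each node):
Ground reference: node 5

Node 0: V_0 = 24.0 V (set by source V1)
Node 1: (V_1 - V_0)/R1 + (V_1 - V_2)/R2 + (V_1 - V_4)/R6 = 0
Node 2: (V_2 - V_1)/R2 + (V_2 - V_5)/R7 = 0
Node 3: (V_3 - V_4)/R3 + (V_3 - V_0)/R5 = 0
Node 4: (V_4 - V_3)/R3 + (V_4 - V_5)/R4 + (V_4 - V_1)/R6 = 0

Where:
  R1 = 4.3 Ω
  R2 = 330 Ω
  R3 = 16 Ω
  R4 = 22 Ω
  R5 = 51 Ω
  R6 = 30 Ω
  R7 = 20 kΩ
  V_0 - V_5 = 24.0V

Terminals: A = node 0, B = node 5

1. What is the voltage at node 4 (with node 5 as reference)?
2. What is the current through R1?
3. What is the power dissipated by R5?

Nodal analysis, taking node 5 as the 0 V reference.
Source V1 fixes V_0 = 24 V.
KCL at each unknown node (sum of currents leaving = 0; resistances in Ω):
  Node 1: (V_1 - 24)/4.3 + (V_1 - V_2)/330 + (V_1 - V_4)/30 = 0
  Node 2: (V_2 - V_1)/330 + (V_2 - 0)/20000 = 0
  Node 3: (V_3 - V_4)/16 + (V_3 - 24)/51 = 0
  Node 4: (V_4 - V_3)/16 + (V_4 - 0)/22 + (V_4 - V_1)/30 = 0
Collecting terms (coefficients in siemens):
  0.2689·V_1 - 0.00303·V_2 - 0.03333·V_4 = 5.581
  0.00308·V_2 - 0.00303·V_1 = 0
  0.08211·V_3 - 0.0625·V_4 = 0.4706
  0.1413·V_4 - 0.03333·V_1 - 0.0625·V_3 = 0
Solving these 4 simultaneous equations (Gaussian elimination) gives:
  V_1 = 22.47 V, V_2 = 22.1 V, V_3 = 14.72 V, V_4 = 11.81 V
Part 1:
  Read off the nodal solution: V_4 = 11.81 V
Part 2:
  I_R1 = (V_0 - V_1)/R1 = (24 - 22.47)/4.3 = 0.3562 A
  Magnitude: I_R1 = 0.3562 A
Part 3:
  I_R5 = (V_0 - V_3)/R5 = (24 - 14.72)/51 = 0.1819 A
  P_R5 = I_R5² × R5 = (0.1819)² × 51 = 1.687 W

Final answers:
1. V_4 = 11.81 V
2. I_R1 = 0.3562 A
3. P_R5 = 1.687 W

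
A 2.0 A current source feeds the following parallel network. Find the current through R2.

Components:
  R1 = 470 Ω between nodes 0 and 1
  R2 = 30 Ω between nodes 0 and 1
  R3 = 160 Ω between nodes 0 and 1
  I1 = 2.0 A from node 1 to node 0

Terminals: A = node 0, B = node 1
All resistors sit directly between nodes 0 and 1, so they are in parallel and share one voltage V; the full source current 2 A splits among them.
1/R_par = 1/470 + 1/30 + 1/160 = 0.04171 S  =>  R_par = 23.97 Ω
V = I × R_par = 2 × 23.97 = 47.95 V
I_R2 = V/R2 = 47.95/30 = 1.598 A

Final answer: 1.598 A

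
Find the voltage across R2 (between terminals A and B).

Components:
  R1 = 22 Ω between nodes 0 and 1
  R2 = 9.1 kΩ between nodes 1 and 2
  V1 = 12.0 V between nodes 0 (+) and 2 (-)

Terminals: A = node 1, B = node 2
R1 and R2 are in series across V1 (node 0 → node 1 → node 2), and the output A–B is taken across R2, so this is a voltage divider.
Series current: I = V1/(R1 + R2) = 12/(22 + 9100) = 12/9122 = 0.001316 A
V_R2 = I × R2 = V1 × R2/(R1 + R2) = 12 × 9100/9122 = 11.97 V

Final answer: 11.97 V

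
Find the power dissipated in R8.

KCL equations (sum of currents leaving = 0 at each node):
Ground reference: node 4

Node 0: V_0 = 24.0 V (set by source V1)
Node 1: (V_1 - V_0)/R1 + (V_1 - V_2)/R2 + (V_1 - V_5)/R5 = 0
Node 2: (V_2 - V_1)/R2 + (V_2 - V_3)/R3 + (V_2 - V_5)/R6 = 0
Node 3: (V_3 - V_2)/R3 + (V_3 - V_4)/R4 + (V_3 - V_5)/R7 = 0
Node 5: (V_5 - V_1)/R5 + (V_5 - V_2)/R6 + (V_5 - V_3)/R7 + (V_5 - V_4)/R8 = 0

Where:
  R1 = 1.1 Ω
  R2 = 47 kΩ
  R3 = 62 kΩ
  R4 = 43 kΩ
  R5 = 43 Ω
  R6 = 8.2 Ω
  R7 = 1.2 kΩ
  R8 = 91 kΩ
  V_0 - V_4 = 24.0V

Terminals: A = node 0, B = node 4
Nodal analysis, taking node 4 as the 0 V reference.
Source V1 fixes V_0 = 24 V.
KCL at each unknown node (sum of currents leaving = 0; resistances in Ω):
  Node 1: (V_1 - 24)/1.1 + (V_1 - V_2)/47000 + (V_1 - V_5)/43 = 0
  Node 2: (V_2 - V_1)/47000 + (V_2 - V_3)/62000 + (V_2 - V_5)/8.2 = 0
  Node 3: (V_3 - V_2)/62000 + (V_3 - 0)/43000 + (V_3 - V_5)/1200 = 0
  Node 5: (V_5 - V_1)/43 + (V_5 - V_2)/8.2 + (V_5 - V_3)/1200 + (V_5 - 0)/91000 = 0
Collecting terms (coefficients in siemens):
  0.9324·V_1 - 0.00002128·V_2 - 0.02326·V_5 = 21.82
  0.122·V_2 - 0.00002128·V_1 - 0.00001613·V_3 - 0.122·V_5 = 0
  0.0008727·V_3 - 0.00001613·V_2 - 0.0008333·V_5 = 0
  0.1461·V_5 - 0.02326·V_1 - 0.122·V_2 - 0.0008333·V_3 = 0
Solving these 4 simultaneous equations (Gaussian elimination) gives:
  V_1 = 24 V, V_2 = 23.96 V, V_3 = 23.33 V, V_5 = 23.96 V
I_R8 = (V_4 - V_5)/R8 = (0 - 23.96)/91000 = -0.0002633 A
P_R8 = I_R8² × R8 = (-0.0002633)² × 91000 = 0.006311 W

Final answer: 0.006311 W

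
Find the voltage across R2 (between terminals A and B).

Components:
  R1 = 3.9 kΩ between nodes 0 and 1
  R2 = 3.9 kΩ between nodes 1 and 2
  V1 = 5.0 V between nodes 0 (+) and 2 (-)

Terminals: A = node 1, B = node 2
R1 and R2 are in series across V1 (node 0 → node 1 → node 2), and the output A–B is taken across R2, so this is a voltage divider.
Series current: I = V1/(R1 + R2) = 5/(3900 + 3900) = 5/7800 = 0.000641 A
V_R2 = I × R2 = V1 × R2/(R1 + R2) = 5 × 3900/7800 = 2.5 V

Final answer: 2.5 V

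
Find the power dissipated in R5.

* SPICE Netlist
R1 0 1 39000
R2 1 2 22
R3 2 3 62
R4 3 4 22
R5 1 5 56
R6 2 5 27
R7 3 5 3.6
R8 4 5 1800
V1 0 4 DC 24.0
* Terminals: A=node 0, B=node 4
Nodal analysis, taking node 4 as the 0 V reference.
Source V1 fixes V_0 = 24 V.
KCL at each unknown node (sum of currents leaving = 0; resistances in Ω):
  Node 1: (V_1 - 24)/39000 + (V_1 - V_2)/22 + (V_1 - V_5)/56 = 0
  Node 2: (V_2 - V_1)/22 + (V_2 - V_3)/62 + (V_2 - V_5)/27 = 0
  Node 3: (V_3 - V_2)/62 + (V_3 - 0)/22 + (V_3 - V_5)/3.6 = 0
  Node 5: (V_5 - V_1)/56 + (V_5 - V_2)/27 + (V_5 - V_3)/3.6 + (V_5 - 0)/1800 = 0
Collecting terms (coefficients in siemens):
  0.06334·V_1 - 0.04545·V_2 - 0.01786·V_5 = 0.0006154
  0.09862·V_2 - 0.04545·V_1 - 0.01613·V_3 - 0.03704·V_5 = 0
  0.3394·V_3 - 0.01613·V_2 - 0.2778·V_5 = 0
  0.3332·V_5 - 0.01786·V_1 - 0.03704·V_2 - 0.2778·V_3 = 0
Solving these 4 simultaneous equations (Gaussian elimination) gives:
  V_1 = 0.02926 V, V_2 = 0.02132 V, V_3 = 0.01334 V, V_5 = 0.01506 V
I_R5 = (V_1 - V_5)/R5 = (0.02926 - 0.01506)/56 = 0.0002537 A
P_R5 = I_R5² × R5 = (0.0002537)² × 56 = 0.000003605 W

Final answer: 3.605e-06 W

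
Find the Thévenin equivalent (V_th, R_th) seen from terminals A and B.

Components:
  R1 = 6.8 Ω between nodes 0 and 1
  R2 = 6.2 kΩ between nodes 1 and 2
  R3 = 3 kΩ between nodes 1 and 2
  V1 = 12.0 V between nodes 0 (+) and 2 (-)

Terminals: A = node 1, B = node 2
Step 1 — V_th is the open-circuit voltage V_A - V_B (nothing connected across the terminals).
Nodal analysis, taking node 2 as the 0 V reference.
Source V1 fixes V_0 = 12 V.
KCL at each unknown node (sum of currents leaving = 0; resistances in Ω):
  Node 1: (V_1 - 12)/6.8 + (V_1 - 0)/6200 + (V_1 - 0)/3000 = 0
Collecting terms: 0.1476 × V_1 = 1.765  =>  V_1 = 11.96 V
V_th = V_1 - V_2 = 11.96 - 0 = 11.96 V
Step 2 — R_th: zero the source — replace V1 by a short circuit (node 2 merges into node 0) — and find the resistance seen between A (node 1) and B (node 0).
Reduce the network between node 1 (A) and node 0 (B) by series/parallel combination:
  Rp1 = R1 ‖ R2 ‖ R3 (parallel, all between nodes 0 and 1) = 1/(1/6.8 + 1/6200 + 1/3000) = 6.777 Ω
R_th = 6.777 Ω

Final answer: V_th = 11.96 V, R_th = 6.777 Ω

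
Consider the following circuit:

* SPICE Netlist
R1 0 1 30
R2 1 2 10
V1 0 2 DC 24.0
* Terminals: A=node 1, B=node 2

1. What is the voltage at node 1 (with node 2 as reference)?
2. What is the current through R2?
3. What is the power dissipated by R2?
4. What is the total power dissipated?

Nodal analysis, taking node 2 as the 0 V reference.
Source V1 fixes V_0 = 24 V.
KCL at each unknown node (sum of currents leaving = 0; resistances in Ω):
  Node 1: (V_1 - 24)/30 + (V_1 - 0)/10 = 0
Collecting terms: 0.1333 × V_1 = 0.8  =>  V_1 = 6 V
Part 1:
  Read off the nodal solution: V_1 = 6 V
Part 2:
  I_R2 = (V_1 - V_2)/R2 = (6 - 0)/10 = 0.6 A
  Magnitude: I_R2 = 0.6 A
Part 3:
  I_R2 = (V_1 - V_2)/R2 = (6 - 0)/10 = 0.6 A
  P_R2 = I_R2² × R2 = (0.6)² × 10 = 3.6 W
Part 4:
  Power in each resistor, P = (ΔV)²/R:
    P_R1 = (24 - 6)²/30 = 10.8 W
    P_R2 = (6 - 0)²/10 = 3.6 W
  P_total = P_R1 + P_R2 = 14.4 W

Final answers:
1. V_1 = 6 V
2. I_R2 = 0.6 A
3. P_R2 = 3.6 W
4. P_total = 14.4 W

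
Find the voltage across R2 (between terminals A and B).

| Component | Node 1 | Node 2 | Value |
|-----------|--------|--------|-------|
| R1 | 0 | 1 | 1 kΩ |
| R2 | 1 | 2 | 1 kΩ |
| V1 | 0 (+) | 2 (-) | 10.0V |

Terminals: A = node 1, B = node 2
R1 and R2 are in series across V1 (node 0 → node 1 → node 2), and the output A–B is taken across R2, so this is a voltage divider.
Series current: I = V1/(R1 + R2) = 10/(1000 + 1000) = 10/2000 = 0.005 A
V_R2 = I × R2 = V1 × R2/(R1 + R2) = 10 × 1000/2000 = 5 V

Final answer: 5 V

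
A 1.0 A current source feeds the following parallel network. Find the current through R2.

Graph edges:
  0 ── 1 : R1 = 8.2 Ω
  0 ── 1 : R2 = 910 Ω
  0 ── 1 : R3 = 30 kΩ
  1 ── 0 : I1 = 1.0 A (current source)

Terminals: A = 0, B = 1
All resistors sit directly between nodes 0 and 1, so they are in parallel and share one voltage V; the full source current 1 A splits among them.
1/R_par = 1/8.2 + 1/910 + 1/30000 = 0.1231 S  =>  R_par = 8.125 Ω
V = I × R_par = 1 × 8.125 = 8.125 V
I_R2 = V/R2 = 8.125/910 = 0.008928 A

Final answer: 0.008928 A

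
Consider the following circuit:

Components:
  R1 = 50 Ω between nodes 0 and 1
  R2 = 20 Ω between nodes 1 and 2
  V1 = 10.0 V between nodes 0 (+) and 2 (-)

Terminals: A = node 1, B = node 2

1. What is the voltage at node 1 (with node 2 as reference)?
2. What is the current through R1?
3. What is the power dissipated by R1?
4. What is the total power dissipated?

Nodal analysis, taking node 2 as the 0 V reference.
Source V1 fixes V_0 = 10 V.
KCL at each unknown node (sum of currents leaving = 0; resistances in Ω):
  Node 1: (V_1 - 10)/50 + (V_1 - 0)/20 = 0
Collecting terms: 0.07 × V_1 = 0.2  =>  V_1 = 2.857 V
Part 1:
  Read off the nodal solution: V_1 = 2.857 V
Part 2:
  I_R1 = (V_0 - V_1)/R1 = (10 - 2.857)/50 = 0.1429 A
  Magnitude: I_R1 = 0.1429 A
Part 3:
  I_R1 = (V_0 - V_1)/R1 = (10 - 2.857)/50 = 0.1429 A
  P_R1 = I_R1² × R1 = (0.1429)² × 50 = 1.02 W
Part 4:
  Power in each resistor, P = (ΔV)²/R:
    P_R1 = (10 - 2.857)²/50 = 1.02 W
    P_R2 = (2.857 - 0)²/20 = 0.4082 W
  P_total = P_R1 + P_R2 = 1.429 W

Final answers:
1. V_1 = 2.857 V
2. I_R1 = 0.1429 A
3. P_R1 = 1.02 W
4. P_total = 1.429 W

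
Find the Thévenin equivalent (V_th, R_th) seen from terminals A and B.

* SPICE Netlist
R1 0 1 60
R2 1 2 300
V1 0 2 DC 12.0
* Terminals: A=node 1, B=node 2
Step 1 — V_th is the open-circuit voltage V_A - V_B (nothing connected across the terminals).
Nodal analysis, taking node 2 as the 0 V reference.
Source V1 fixes V_0 = 12 V.
KCL at each unknown node (sum of currents leaving = 0; resistances in Ω):
  Node 1: (V_1 - 12)/60 + (V_1 - 0)/300 = 0
Collecting terms: 0.02 × V_1 = 0.2  =>  V_1 = 10 V
V_th = V_1 - V_2 = 10 - 0 = 10 V
Step 2 — R_th: zero the source — replace V1 by a short circuit (node 2 merges into node 0) — and find the resistance seen between A (node 1) and B (node 0).
Reduce the network between node 1 (A) and node 0 (B) by series/parallel combination:
  Rp1 = R1 ‖ R2 (parallel, both between nodes 0 and 1) = 1/(1/60 + 1/300) = 50 Ω
R_th = 50 Ω

Final answer: V_th = 10 V, R_th = 50 Ω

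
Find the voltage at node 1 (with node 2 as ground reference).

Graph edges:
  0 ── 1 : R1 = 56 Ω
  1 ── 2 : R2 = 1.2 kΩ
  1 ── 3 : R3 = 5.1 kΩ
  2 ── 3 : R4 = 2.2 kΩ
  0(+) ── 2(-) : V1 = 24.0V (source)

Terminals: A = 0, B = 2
Nodal analysis, taking node 2 as the 0 V reference.
Source V1 fixes V_0 = 24 V.
KCL at each unknown node (sum of currents leaving = 0; resistances in Ω):
  Node 1: (V_1 - 24)/56 + (V_1 - 0)/1200 + (V_1 - V_3)/5100 = 0
  Node 3: (V_3 - V_1)/5100 + (V_3 - 0)/2200 = 0
Collecting terms (coefficients in siemens):
  0.01889·V_1 - 0.0001961·V_3 = 0.4286
  0.0006506·V_3 - 0.0001961·V_1 = 0
Determinant D = (0.01889)(0.0006506) - (-0.0001961)(-0.0001961) = 0.00001225
V_1 = [(0.4286)(0.0006506) - (-0.0001961)(0)]/D = 22.76 V
V_3 = [(0.01889)(0) - (0.4286)(-0.0001961)]/D = 6.86 V
The requested potential is V_1 = 22.76 V.

Final answer: V_1 = 22.76 V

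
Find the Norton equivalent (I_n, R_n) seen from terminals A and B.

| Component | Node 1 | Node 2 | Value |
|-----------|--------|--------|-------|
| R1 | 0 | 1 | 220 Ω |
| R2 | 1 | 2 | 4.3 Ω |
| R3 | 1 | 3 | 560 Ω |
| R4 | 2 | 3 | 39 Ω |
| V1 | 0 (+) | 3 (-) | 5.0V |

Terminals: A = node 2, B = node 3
Find the Thévenin equivalent first; then I_n = V_th/R_th and R_n = R_th.
Step 1 — V_th is the open-circuit voltage V_A - V_B (nothing connected across the terminals).
Nodal analysis, taking node 3 as the 0 V reference.
Source V1 fixes V_0 = 5 V.
KCL at each unknown node (sum of currents leaving = 0; resistances in Ω):
  Node 1: (V_1 - 5)/220 + (V_1 - V_2)/4.3 + (V_1 - 0)/560 = 0
  Node 2: (V_2 - V_1)/4.3 + (V_2 - 0)/39 = 0
Collecting terms (coefficients in siemens):
  0.2389·V_1 - 0.2326·V_2 = 0.02273
  0.2582·V_2 - 0.2326·V_1 = 0
Determinant D = (0.2389)(0.2582) - (-0.2326)(-0.2326) = 0.007598
V_1 = [(0.02273)(0.2582) - (-0.2326)(0)]/D = 0.7724 V
V_2 = [(0.2389)(0) - (0.02273)(-0.2326)]/D = 0.6957 V
V_th = V_2 - V_3 = 0.6957 - 0 = 0.6957 V
Step 2 — R_th: zero the source — replace V1 by a short circuit (node 3 merges into node 0) — and find the resistance seen between A (node 2) and B (node 0).
Reduce the network between node 2 (A) and node 0 (B) by series/parallel combination:
  Rp1 = R1 ‖ R3 (parallel, both between nodes 0 and 1) = 1/(1/220 + 1/560) = 157.9 Ω
  Rs1 = R2 + Rp1 (series, joined only at node 1) = 4.3 + 157.9 = 162.2 Ω
  Rp2 = R4 ‖ Rs1 (parallel, both between nodes 0 and 2) = 1/(1/39 + 1/162.2) = 31.44 Ω
R_th = 31.44 Ω
I_n = V_th/R_th = 0.6957/31.44 = 0.02212 A, and R_n = R_th = 31.44 Ω

Final answer: I_n = 0.02212 A, R_n = 31.44 Ω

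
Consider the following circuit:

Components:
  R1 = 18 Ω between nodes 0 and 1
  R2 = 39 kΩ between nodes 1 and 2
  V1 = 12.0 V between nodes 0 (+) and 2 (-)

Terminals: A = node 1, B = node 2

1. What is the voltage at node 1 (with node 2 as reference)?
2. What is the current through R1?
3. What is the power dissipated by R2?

Nodal analysis, taking node 2 as the 0 V reference.
Source V1 fixes V_0 = 12 V.
KCL at each unknown node (sum of currents leaving = 0; resistances in Ω):
  Node 1: (V_1 - 12)/18 + (V_1 - 0)/39000 = 0
Collecting terms: 0.05558 × V_1 = 0.6667  =>  V_1 = 11.99 V
Part 1:
  Read off the nodal solution: V_1 = 11.99 V
Part 2:
  I_R1 = (V_0 - V_1)/R1 = (12 - 11.99)/18 = 0.0003076 A
  Magnitude: I_R1 = 0.0003076 A
Part 3:
  I_R2 = (V_1 - V_2)/R2 = (11.99 - 0)/39000 = 0.0003076 A
  P_R2 = I_R2² × R2 = (0.0003076)² × 39000 = 0.003689 W

Final answers:
1. V_1 = 11.99 V
2. I_R1 = 0.0003076 A
3. P_R2 = 0.003689 W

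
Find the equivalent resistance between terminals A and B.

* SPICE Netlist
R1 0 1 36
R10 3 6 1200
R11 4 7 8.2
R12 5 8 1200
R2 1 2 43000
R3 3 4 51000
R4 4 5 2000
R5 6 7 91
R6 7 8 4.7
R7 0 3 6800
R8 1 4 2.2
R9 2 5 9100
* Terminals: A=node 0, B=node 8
The network is not a plain series/parallel combination. Inject a 1 A test current into terminal A (node 0) and return it from terminal B (node 8); then R_eq = V_A / (1 A).
Nodal analysis, taking node 8 as the 0 V reference.
Current source I_test pushes 1 A into node 0 and draws it out of node 8.
KCL at each unknown node (sum of currents leaving = 0; resistances in Ω):
  Node 0: (V_0 - V_1)/36 + (V_0 - V_3)/6800 - 1 = 0
  Node 1: (V_1 - V_0)/36 + (V_1 - V_2)/43000 + (V_1 - V_4)/2.2 = 0
  Node 2: (V_2 - V_1)/43000 + (V_2 - V_5)/9100 = 0
  Node 3: (V_3 - V_0)/6800 + (V_3 - V_4)/51000 + (V_3 - V_6)/1200 = 0
  Node 4: (V_4 - V_1)/2.2 + (V_4 - V_3)/51000 + (V_4 - V_5)/2000 + (V_4 - V_7)/8.2 = 0
  Node 5: (V_5 - V_2)/9100 + (V_5 - V_4)/2000 + (V_5 - 0)/1200 = 0
  Node 6: (V_6 - V_3)/1200 + (V_6 - V_7)/91 = 0
  Node 7: (V_7 - V_4)/8.2 + (V_7 - V_6)/91 + (V_7 - 0)/4.7 = 0
Collecting terms (coefficients in siemens):
  0.02792·V_0 - 0.02778·V_1 - 0.0001471·V_3 = 1
  0.4823·V_1 - 0.02778·V_0 - 0.00002326·V_2 - 0.4545·V_4 = 0
  0.0001331·V_2 - 0.00002326·V_1 - 0.0001099·V_5 = 0
  0.001·V_3 - 0.0001471·V_0 - 0.00001961·V_4 - 0.0008333·V_6 = 0
  0.577·V_4 - 0.4545·V_1 - 0.00001961·V_3 - 0.0005·V_5 - 0.122·V_7 = 0
  0.001443·V_5 - 0.0001099·V_2 - 0.0005·V_4 = 0
  0.01182·V_6 - 0.0008333·V_3 - 0.01099·V_7 = 0
  0.3457·V_7 - 0.122·V_4 - 0.01099·V_6 = 0
Solving these 8 simultaneous equations (Gaussian elimination) gives:
  V_0 = 50.78 V, V_1 = 14.99 V, V_2 = 6.699 V, V_3 = 12.05 V
  V_4 = 12.8 V, V_5 = 4.945 V, V_6 = 5.2 V, V_7 = 4.681 V
R_eq = V_0 / 1 A = 50.78 Ω

Final answer: 50.78 Ω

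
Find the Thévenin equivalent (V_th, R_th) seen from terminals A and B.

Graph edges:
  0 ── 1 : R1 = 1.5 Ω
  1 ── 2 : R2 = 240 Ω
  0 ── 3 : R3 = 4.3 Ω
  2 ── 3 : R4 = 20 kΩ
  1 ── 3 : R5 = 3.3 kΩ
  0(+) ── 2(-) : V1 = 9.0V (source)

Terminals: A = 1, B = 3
Step 1 — V_th is the open-circuit voltage V_A - V_B (nothing connected across the terminals).
Nodal analysis, taking node 2 as the 0 V reference.
Source V1 fixes V_0 = 9 V.
KCL at each unknown node (sum of currents leaving = 0; resistances in Ω):
  Node 1: (V_1 - 9)/1.5 + (V_1 - 0)/240 + (V_1 - V_3)/3300 = 0
  Node 3: (V_3 - 9)/4.3 + (V_3 - 0)/20000 + (V_3 - V_1)/3300 = 0
Collecting terms (coefficients in siemens):
  0.6711·V_1 - 0.000303·V_3 = 6
  0.2329·V_3 - 0.000303·V_1 = 2.093
Determinant D = (0.6711)(0.2329) - (-0.000303)(-0.000303) = 0.1563
V_1 = [(6)(0.2329) - (-0.000303)(2.093)]/D = 8.944 V
V_3 = [(0.6711)(2.093) - (6)(-0.000303)]/D = 8.998 V
V_th = V_1 - V_3 = 8.944 - 8.998 = -0.05387 V
Step 2 — R_th: zero the source — replace V1 by a short circuit (node 2 merges into node 0) — and find the resistance seen between A (node 1) and B (node 3).
Reduce the network between node 1 (A) and node 3 (B) by series/parallel combination:
  Rp1 = R1 ‖ R2 (parallel, both between nodes 0 and 1) = 1/(1/1.5 + 1/240) = 1.491 Ω
  Rp2 = R3 ‖ R4 (parallel, both between nodes 0 and 3) = 1/(1/4.3 + 1/20000) = 4.299 Ω
  Rs1 = Rp1 + Rp2 (series, joined only at node 0) = 1.491 + 4.299 = 5.79 Ω
  Rp3 = R5 ‖ Rs1 (parallel, both between nodes 1 and 3) = 1/(1/3300 + 1/5.79) = 5.78 Ω
R_th = 5.78 Ω

Final answer: V_th = -0.05387 V, R_th = 5.78 Ω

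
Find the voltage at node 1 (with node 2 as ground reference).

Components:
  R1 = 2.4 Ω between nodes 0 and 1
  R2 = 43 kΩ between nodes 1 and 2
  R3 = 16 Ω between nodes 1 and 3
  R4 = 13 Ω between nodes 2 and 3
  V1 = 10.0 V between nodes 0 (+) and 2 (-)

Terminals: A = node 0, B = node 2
Nodal analysis, taking node 2 as the 0 V reference.
Source V1 fixes V_0 = 10 V.
KCL at each unknown node (sum of currents leaving = 0; resistances in Ω):
  Node 1: (V_1 - 10)/2.4 + (V_1 - 0)/43000 + (V_1 - V_3)/16 = 0
  Node 3: (V_3 - V_1)/16 + (V_3 - 0)/13 = 0
Collecting terms (coefficients in siemens):
  0.4792·V_1 - 0.0625·V_3 = 4.167
  0.1394·V_3 - 0.0625·V_1 = 0
Determinant D = (0.4792)(0.1394) - (-0.0625)(-0.0625) = 0.0629
V_1 = [(4.167)(0.1394) - (-0.0625)(0)]/D = 9.235 V
V_3 = [(0.4792)(0) - (4.167)(-0.0625)]/D = 4.14 V
The requested potential is V_1 = 9.235 V.

Final answer: V_1 = 9.235 V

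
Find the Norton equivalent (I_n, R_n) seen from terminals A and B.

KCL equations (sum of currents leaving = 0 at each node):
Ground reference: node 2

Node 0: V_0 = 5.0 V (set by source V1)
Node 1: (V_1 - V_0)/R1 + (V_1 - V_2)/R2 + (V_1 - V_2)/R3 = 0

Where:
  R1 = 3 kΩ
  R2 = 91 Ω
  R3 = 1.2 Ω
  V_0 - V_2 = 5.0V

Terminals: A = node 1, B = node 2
Find the Thévenin equivalent first; then I_n = V_th/R_th and R_n = R_th.
Step 1 — V_th is the open-circuit voltage V_A - V_B (nothing connected across the terminals).
Nodal analysis, taking node 2 as the 0 V reference.
Source V1 fixes V_0 = 5 V.
KCL at each unknown node (sum of currents leaving = 0; resistances in Ω):
  Node 1: (V_1 - 5)/3000 + (V_1 - 0)/91 + (V_1 - 0)/1.2 = 0
Collecting terms: 0.8447 × V_1 = 0.001667  =>  V_1 = 0.001973 V
V_th = V_1 - V_2 = 0.001973 - 0 = 0.001973 V
Step 2 — R_th: zero the source — replace V1 by a short circuit (node 2 merges into node 0) — and find the resistance seen between A (node 1) and B (node 0).
Reduce the network between node 1 (A) and node 0 (B) by series/parallel combination:
  Rp1 = R1 ‖ R2 ‖ R3 (parallel, all between nodes 0 and 1) = 1/(1/3000 + 1/91 + 1/1.2) = 1.184 Ω
R_th = 1.184 Ω
I_n = V_th/R_th = 0.001973/1.184 = 0.001667 A, and R_n = R_th = 1.184 Ω

Final answer: I_n = 0.001667 A, R_n = 1.184 Ω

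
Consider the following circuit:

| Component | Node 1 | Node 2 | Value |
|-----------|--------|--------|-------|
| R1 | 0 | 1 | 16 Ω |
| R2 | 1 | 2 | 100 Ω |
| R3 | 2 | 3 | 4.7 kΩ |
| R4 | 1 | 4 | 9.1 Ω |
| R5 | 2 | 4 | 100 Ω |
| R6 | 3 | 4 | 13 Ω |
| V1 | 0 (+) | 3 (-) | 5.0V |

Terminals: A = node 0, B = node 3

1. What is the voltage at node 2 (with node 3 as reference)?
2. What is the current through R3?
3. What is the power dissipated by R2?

Nodal analysis, taking node 3 as the 0 V reference.
Source V1 fixes V_0 = 5 V.
KCL at each unknown node (sum of currents leaving = 0; resistances in Ω):
  Node 1: (V_1 - 5)/16 + (V_1 - V_2)/100 + (V_1 - V_4)/9.1 = 0
  Node 2: (V_2 - V_1)/100 + (V_2 - 0)/4700 + (V_2 - V_4)/100 = 0
  Node 4: (V_4 - V_1)/9.1 + (V_4 - V_2)/100 + (V_4 - 0)/13 = 0
Collecting terms (coefficients in siemens):
  0.1824·V_1 - 0.01·V_2 - 0.1099·V_4 = 0.3125
  0.02021·V_2 - 0.01·V_1 - 0.01·V_4 = 0
  0.1968·V_4 - 0.1099·V_1 - 0.01·V_2 = 0
Solving these 3 simultaneous equations (Gaussian elimination) gives:
  V_1 = 2.875 V, V_2 = 2.273 V, V_4 = 1.721 V
Part 1:
  Read off the nodal solution: V_2 = 2.273 V
Part 2:
  I_R3 = (V_2 - V_3)/R3 = (2.273 - 0)/4700 = 0.0004837 A
  Magnitude: I_R3 = 0.0004837 A
Part 3:
  I_R2 = (V_1 - V_2)/R2 = (2.875 - 2.273)/100 = 0.006012 A
  P_R2 = I_R2² × R2 = (0.006012)² × 100 = 0.003615 W

Final answers:
1. V_2 = 2.273 V
2. I_R3 = 0.0004837 A
3. P_R2 = 0.003615 W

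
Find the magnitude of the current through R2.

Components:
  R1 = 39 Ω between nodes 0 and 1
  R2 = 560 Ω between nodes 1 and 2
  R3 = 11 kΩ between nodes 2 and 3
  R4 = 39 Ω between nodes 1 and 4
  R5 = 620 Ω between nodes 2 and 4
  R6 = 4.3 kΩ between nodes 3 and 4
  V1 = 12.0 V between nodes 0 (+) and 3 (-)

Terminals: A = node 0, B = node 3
Nodal analysis, taking node 3 as the 0 V reference.
Source V1 fixes V_0 = 12 V.
KCL at each unknown node (sum of currents leaving = 0; resistances in Ω):
  Node 1: (V_1 - 12)/39 + (V_1 - V_2)/560 + (V_1 - V_4)/39 = 0
  Node 2: (V_2 - V_1)/560 + (V_2 - 0)/11000 + (V_2 - V_4)/620 = 0
  Node 4: (V_4 - V_1)/39 + (V_4 - V_2)/620 + (V_4 - 0)/4300 = 0
Collecting terms (coefficients in siemens):
  0.05307·V_1 - 0.001786·V_2 - 0.02564·V_4 = 0.3077
  0.00349·V_2 - 0.001786·V_1 - 0.001613·V_4 = 0
  0.02749·V_4 - 0.02564·V_1 - 0.001613·V_2 = 0
Solving these 3 simultaneous equations (Gaussian elimination) gives:
  V_1 = 11.85 V, V_2 = 11.49 V, V_4 = 11.73 V
I_R2 = (V_1 - V_2)/R2 = (11.85 - 11.49)/560 = 0.0006519 A
|I_R2| = 0.0006519 A

Final answer: |I_R2| = 0.0006519 A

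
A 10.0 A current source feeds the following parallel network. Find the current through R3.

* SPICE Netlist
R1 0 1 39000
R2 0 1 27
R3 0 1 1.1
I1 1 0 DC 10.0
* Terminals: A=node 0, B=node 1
All resistors sit directly between nodes 0 and 1, so they are in parallel and share one voltage V; the full source current 10 A splits among them.
1/R_par = 1/39000 + 1/27 + 1/1.1 = 0.9462 S  =>  R_par = 1.057 Ω
V = I × R_par = 10 × 1.057 = 10.57 V
I_R3 = V/R3 = 10.57/1.1 = 9.608 A

Final answer: 9.608 A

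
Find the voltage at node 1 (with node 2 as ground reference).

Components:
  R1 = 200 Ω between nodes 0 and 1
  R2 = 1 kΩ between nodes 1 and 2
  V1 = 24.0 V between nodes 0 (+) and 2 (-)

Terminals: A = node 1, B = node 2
Nodal analysis, taking node 2 as the 0 V reference.
Source V1 fixes V_0 = 24 V.
KCL at each unknown node (sum of currents leaving = 0; resistances in Ω):
  Node 1: (V_1 - 24)/200 + (V_1 - 0)/1000 = 0
Collecting terms: 0.006 × V_1 = 0.12  =>  V_1 = 20 V
The requested potential is V_1 = 20 V.

Final answer: V_1 = 20 V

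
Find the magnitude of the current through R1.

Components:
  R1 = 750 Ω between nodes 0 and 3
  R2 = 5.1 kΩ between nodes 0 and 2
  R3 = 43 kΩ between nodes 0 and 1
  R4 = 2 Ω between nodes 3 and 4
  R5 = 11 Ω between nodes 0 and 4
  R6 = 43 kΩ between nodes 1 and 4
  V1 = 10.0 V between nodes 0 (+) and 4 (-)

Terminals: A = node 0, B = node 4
Nodal analysis, taking node 4 as the 0 V reference.
Source V1 fixes V_0 = 10 V.
KCL at each unknown node (sum of currents leaving = 0; resistances in Ω):
  Node 1: (V_1 - 10)/43000 + (V_1 - 0)/43000 = 0
  Node 2: (V_2 - 10)/5100 = 0
  Node 3: (V_3 - 10)/750 + (V_3 - 0)/2 = 0
Collecting terms (coefficients in siemens):
  0.00004651·V_1 = 0.0002326
  0.0001961·V_2 = 0.001961
  0.5013·V_3 = 0.01333
Solving these 3 simultaneous equations (Gaussian elimination) gives:
  V_1 = 5 V, V_2 = 10 V, V_3 = 0.0266 V
I_R1 = (V_0 - V_3)/R1 = (10 - 0.0266)/750 = 0.0133 A
|I_R1| = 0.0133 A

Final answer: |I_R1| = 0.0133 A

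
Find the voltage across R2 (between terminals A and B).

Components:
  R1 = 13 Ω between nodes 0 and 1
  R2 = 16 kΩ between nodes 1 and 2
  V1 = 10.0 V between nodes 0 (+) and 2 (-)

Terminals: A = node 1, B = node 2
R1 and R2 are in series across V1 (node 0 → node 1 → node 2), and the output A–B is taken across R2, so this is a voltage divider.
Series current: I = V1/(R1 + R2) = 10/(13 + 16000) = 10/16010 = 0.0006245 A
V_R2 = I × R2 = V1 × R2/(R1 + R2) = 10 × 16000/16010 = 9.992 V

Final answer: 9.992 V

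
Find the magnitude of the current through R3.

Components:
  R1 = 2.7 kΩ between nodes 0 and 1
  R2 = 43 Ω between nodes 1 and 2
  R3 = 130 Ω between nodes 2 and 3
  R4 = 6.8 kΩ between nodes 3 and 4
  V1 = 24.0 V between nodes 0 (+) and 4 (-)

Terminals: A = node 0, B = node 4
Nodal analysis, taking node 4 as the 0 V reference.
Source V1 fixes V_0 = 24 V.
KCL at each unknown node (sum of currents leaving = 0; resistances in Ω):
  Node 1: (V_1 - 24)/2700 + (V_1 - V_2)/43 = 0
  Node 2: (V_2 - V_1)/43 + (V_2 - V_3)/130 = 0
  Node 3: (V_3 - V_2)/130 + (V_3 - 0)/6800 = 0
Collecting terms (coefficients in siemens):
  0.02363·V_1 - 0.02326·V_2 = 0.008889
  0.03095·V_2 - 0.02326·V_1 - 0.007692·V_3 = 0
  0.007839·V_3 - 0.007692·V_2 = 0
Solving these 3 simultaneous equations (Gaussian elimination) gives:
  V_1 = 17.3 V, V_2 = 17.19 V, V_3 = 16.87 V
I_R3 = (V_2 - V_3)/R3 = (17.19 - 16.87)/130 = 0.002481 A
|I_R3| = 0.002481 A

Final answer: |I_R3| = 0.002481 A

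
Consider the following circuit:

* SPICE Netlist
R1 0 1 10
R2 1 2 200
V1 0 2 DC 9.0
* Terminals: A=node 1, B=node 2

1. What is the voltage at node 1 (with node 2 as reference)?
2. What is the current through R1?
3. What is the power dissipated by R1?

Nodal analysis, taking node 2 as the 0 V reference.
Source V1 fixes V_0 = 9 V.
KCL at each unknown node (sum of currents leaving = 0; resistances in Ω):
  Node 1: (V_1 - 9)/10 + (V_1 - 0)/200 = 0
Collecting terms: 0.105 × V_1 = 0.9  =>  V_1 = 8.571 V
Part 1:
  Read off the nodal solution: V_1 = 8.571 V
Part 2:
  I_R1 = (V_0 - V_1)/R1 = (9 - 8.571)/10 = 0.04286 A
  Magnitude: I_R1 = 0.04286 A
Part 3:
  I_R1 = (V_0 - V_1)/R1 = (9 - 8.571)/10 = 0.04286 A
  P_R1 = I_R1² × R1 = (0.04286)² × 10 = 0.01837 W

Final answers:
1. V_1 = 8.571 V
2. I_R1 = 0.04286 A
3. P_R1 = 0.01837 W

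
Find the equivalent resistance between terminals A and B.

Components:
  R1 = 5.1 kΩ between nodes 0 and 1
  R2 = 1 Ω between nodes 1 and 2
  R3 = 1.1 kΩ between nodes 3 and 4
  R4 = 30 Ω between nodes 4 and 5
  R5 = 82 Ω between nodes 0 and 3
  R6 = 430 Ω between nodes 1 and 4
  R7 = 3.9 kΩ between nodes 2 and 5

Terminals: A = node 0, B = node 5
The network is not a plain series/parallel combination. Inject a 1 A test current into terminal A (node 0) and return it from terminal B (node 5); then R_eq = V_A / (1 A).
Nodal analysis, taking node 5 as the 0 V reference.
Current source I_test pushes 1 A into node 0 and draws it out of node 5.
KCL at each unknown node (sum of currents leaving = 0; resistances in Ω):
  Node 0: (V_0 - V_1)/5100 + (V_0 - V_3)/82 - 1 = 0
  Node 1: (V_1 - V_0)/5100 + (V_1 - V_2)/1 + (V_1 - V_4)/430 = 0
  Node 2: (V_2 - V_1)/1 + (V_2 - 0)/3900 = 0
  Node 3: (V_3 - V_0)/82 + (V_3 - V_4)/1100 = 0
  Node 4: (V_4 - V_1)/430 + (V_4 - V_3)/1100 + (V_4 - 0)/30 = 0
Collecting terms (coefficients in siemens):
  0.01239·V_0 - 0.0001961·V_1 - 0.0122·V_3 = 1
  1.003·V_1 - 0.0001961·V_0 - 1·V_2 - 0.002326·V_4 = 0
  1·V_2 - 1·V_1 = 0
  0.0131·V_3 - 0.0122·V_0 - 0.0009091·V_4 = 0
  0.03657·V_4 - 0.002326·V_1 - 0.0009091·V_3 = 0
Solving these 5 simultaneous equations (Gaussian elimination) gives:
  V_0 = 1001 V, V_1 = 95.17 V, V_2 = 95.15 V, V_3 = 933.8 V
  V_4 = 29.27 V
R_eq = V_0 / 1 A = 1001 Ω = 1.001 kΩ

Final answer: 1.001 kΩ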